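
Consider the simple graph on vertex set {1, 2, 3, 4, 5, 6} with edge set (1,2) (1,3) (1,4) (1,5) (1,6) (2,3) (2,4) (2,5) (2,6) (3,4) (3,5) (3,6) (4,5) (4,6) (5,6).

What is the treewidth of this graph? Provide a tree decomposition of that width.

A single bag containing all 6 vertices is trivially a valid decomposition of width 5. For the lower bound, the 6 vertices {1, 2, 3, 4, 5, 6} are pairwise adjacent, and any tree decomposition puts a clique entirely inside one bag — forcing width ≥ 5. Therefore the treewidth is 5.

Treewidth 5.
One such decomposition:
Bags: B1 = {1, 2, 3, 4, 5, 6}
Tree: (single bag)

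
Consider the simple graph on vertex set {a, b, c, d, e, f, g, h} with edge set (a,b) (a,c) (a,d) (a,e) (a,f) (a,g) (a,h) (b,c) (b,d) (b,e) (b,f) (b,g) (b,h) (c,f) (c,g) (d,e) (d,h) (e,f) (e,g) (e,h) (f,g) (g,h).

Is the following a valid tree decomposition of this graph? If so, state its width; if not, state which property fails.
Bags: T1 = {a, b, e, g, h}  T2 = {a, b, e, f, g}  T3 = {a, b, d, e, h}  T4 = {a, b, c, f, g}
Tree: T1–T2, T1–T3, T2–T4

Yes; width 4.

Every vertex of G appears in some bag (union = {a, b, c, d, e, f, g, h}); every edge is covered by a bag; and for each vertex v the set of bags containing v is connected in the bag tree. The decomposition is therefore valid. The largest bag has 5 vertices, so the width is 4.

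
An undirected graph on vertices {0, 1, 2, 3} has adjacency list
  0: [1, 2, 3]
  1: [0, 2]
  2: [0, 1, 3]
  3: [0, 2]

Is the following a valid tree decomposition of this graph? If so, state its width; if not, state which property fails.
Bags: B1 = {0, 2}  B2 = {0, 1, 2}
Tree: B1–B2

A tree decomposition must satisfy three properties: every vertex lies in some bag; for every edge, both endpoints lie together in some bag; and for every vertex, the bags containing it form a connected subtree. Here vertex 3 appears in no bag, so the decomposition is invalid.

No — vertex 3 appears in no bag.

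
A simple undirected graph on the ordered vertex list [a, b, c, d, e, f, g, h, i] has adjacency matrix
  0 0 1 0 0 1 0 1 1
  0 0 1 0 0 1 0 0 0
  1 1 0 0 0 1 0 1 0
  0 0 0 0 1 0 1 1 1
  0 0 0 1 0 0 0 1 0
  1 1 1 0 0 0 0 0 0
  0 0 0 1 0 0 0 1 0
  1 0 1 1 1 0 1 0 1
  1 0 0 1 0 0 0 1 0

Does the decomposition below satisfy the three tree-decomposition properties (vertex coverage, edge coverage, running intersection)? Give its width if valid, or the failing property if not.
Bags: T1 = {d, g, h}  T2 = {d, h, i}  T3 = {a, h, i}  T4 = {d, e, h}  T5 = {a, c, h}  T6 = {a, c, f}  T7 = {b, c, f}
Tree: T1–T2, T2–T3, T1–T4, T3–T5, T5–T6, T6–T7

Vertex coverage: the bags together contain {a, b, c, d, e, f, g, h, i}, the full vertex set. Edge coverage: each edge of G has both endpoints in at least one bag. Running intersection: for every vertex, the bags containing it form a connected subtree. All three properties hold, so this is a valid tree decomposition of width max|bag| − 1 = 2, and hence tw(G) ≤ 2.

Yes; width 2.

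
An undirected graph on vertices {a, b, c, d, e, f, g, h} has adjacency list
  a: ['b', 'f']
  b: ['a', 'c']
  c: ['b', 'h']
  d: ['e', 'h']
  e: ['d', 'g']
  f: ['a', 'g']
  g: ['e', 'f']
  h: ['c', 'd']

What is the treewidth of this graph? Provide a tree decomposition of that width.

The largest bag has 3 vertices, giving width 2; this decomposition certifies tw(G) ≤ 2. For the lower bound, G contains the cycle a–b–c–h–d–e–g–f–a, so G is not a forest; only forests have treewidth ≤ 1, hence tw(G) ≥ 2. Combining the bounds, tw(G) = 2.

Treewidth 2.
One such decomposition:
Bags: B1 = {a, b, c}  B2 = {a, c, h}  B3 = {a, d, h}  B4 = {a, d, e}  B5 = {a, e, g}  B6 = {a, f, g}
Tree: B1–B2, B2–B3, B3–B4, B4–B5, B5–B6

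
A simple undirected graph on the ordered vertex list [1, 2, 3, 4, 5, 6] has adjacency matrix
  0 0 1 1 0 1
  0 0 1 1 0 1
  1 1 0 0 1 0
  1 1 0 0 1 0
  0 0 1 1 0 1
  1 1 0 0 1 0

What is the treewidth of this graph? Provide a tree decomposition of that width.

Every bag has size at most 4, so the width is 4 − 1 = 3 and tw(G) ≤ 3. For the lower bound: the 4 vertex sets {2,6}, {1,4}, {3}, {5} are disjoint, each induces a connected subgraph, and every pair is joined by at least one edge of G. Contracting each set to a single vertex therefore yields K_{4} as a minor, and since treewidth is minor-monotone, tw(G) ≥ tw(K_{4}) = 3. Therefore the treewidth is 3.

Treewidth 3.
One optimal decomposition is:
Bags: B1 = {2, 3, 4, 6}  B2 = {1, 3, 4, 6}  B3 = {3, 4, 5, 6}
Tree: B1–B2, B2–B3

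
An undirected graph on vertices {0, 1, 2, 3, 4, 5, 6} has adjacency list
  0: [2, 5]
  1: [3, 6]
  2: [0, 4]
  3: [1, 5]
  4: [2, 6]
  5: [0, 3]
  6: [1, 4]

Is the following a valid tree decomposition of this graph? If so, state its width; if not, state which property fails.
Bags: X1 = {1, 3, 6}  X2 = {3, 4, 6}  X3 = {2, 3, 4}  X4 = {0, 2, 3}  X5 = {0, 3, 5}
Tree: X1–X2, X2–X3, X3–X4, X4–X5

Yes; width 2.

Every vertex of G appears in some bag (union = {0, 1, 2, 3, 4, 5, 6}); every edge is covered by a bag; and for each vertex v the set of bags containing v is connected in the bag tree. The decomposition is therefore valid. The largest bag has 3 vertices, so the width is 2.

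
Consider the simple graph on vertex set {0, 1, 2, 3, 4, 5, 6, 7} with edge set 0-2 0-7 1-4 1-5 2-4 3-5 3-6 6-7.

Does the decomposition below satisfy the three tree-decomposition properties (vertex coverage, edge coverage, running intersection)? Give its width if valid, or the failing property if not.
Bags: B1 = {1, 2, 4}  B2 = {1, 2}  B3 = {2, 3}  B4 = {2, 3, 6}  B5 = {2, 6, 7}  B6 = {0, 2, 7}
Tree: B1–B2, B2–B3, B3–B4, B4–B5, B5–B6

No — vertex 5 appears in no bag.

A tree decomposition must satisfy three properties: every vertex lies in some bag; for every edge, both endpoints lie together in some bag; and for every vertex, the bags containing it form a connected subtree. Here vertex 5 appears in no bag, so the decomposition is invalid.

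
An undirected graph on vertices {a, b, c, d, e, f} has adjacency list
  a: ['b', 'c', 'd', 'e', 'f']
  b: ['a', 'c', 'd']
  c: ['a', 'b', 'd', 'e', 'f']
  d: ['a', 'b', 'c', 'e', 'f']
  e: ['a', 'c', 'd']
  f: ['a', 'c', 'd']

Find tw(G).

A width-3 tree decomposition is:
Bags: B1 = {a, b, c, d}  B2 = {a, c, d, e}  B3 = {a, c, d, f}
Tree: B1–B2, B2–B3
The largest bag has 4 vertices, giving width 3; this decomposition certifies tw(G) ≤ 3. For the lower bound, the 4 vertices {a, c, d, e} are pairwise adjacent, and any tree decomposition puts a clique entirely inside one bag — forcing width ≥ 3. Therefore the treewidth is 3.

3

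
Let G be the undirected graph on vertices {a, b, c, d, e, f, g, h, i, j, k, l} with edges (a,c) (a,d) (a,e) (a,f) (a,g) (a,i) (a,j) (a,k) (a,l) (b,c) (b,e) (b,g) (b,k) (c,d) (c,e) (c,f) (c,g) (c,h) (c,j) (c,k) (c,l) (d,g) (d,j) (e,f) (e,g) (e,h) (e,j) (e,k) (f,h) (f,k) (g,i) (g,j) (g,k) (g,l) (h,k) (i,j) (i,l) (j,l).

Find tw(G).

4

A width-4 tree decomposition is:
Bags: B1 = {a, c, g, j, l}  B2 = {a, c, d, g, j}  B3 = {a, c, e, g, j}  B4 = {a, g, i, j, l}  B5 = {a, c, e, g, k}  B6 = {a, c, e, f, k}  B7 = {b, c, e, g, k}  B8 = {c, e, f, h, k}
Tree: B1–B2, B1–B3, B1–B4, B3–B5, B5–B6, B5–B7, B6–B8
The largest bag has 5 vertices, giving width 4; this decomposition certifies tw(G) ≤ 4. Conversely, {a, c, d, g, j} is a clique of size 5, and the vertices of any clique must share a bag in every tree decomposition; so some bag has ≥ 5 vertices and tw(G) ≥ 4. Therefore the treewidth is 4.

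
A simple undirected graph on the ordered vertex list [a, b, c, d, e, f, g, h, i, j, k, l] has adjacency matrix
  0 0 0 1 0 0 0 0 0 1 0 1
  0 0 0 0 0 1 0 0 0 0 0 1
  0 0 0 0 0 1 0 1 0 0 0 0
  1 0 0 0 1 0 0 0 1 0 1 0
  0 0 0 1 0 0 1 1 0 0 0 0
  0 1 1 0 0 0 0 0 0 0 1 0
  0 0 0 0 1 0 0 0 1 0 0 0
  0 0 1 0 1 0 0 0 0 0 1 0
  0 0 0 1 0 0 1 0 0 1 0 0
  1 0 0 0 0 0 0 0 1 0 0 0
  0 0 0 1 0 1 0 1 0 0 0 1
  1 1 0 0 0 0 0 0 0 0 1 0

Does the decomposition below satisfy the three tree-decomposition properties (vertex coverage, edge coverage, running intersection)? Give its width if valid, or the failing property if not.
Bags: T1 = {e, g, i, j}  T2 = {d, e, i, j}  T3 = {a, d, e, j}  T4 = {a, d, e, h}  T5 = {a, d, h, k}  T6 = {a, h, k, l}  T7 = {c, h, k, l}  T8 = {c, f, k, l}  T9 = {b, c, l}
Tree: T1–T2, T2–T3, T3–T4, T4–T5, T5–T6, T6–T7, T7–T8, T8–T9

No — edge (f,b) lies in no bag.

A tree decomposition must satisfy three properties: every vertex lies in some bag; for every edge, both endpoints lie together in some bag; and for every vertex, the bags containing it form a connected subtree. Here edge (f,b) lies in no bag, so the decomposition is invalid.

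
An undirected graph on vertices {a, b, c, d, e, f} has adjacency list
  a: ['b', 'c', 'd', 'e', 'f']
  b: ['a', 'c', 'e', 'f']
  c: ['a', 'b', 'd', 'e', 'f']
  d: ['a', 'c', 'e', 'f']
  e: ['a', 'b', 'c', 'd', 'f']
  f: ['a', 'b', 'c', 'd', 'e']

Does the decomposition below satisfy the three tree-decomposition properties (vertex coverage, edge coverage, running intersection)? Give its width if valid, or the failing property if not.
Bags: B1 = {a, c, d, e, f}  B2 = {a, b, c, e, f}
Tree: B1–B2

Yes; width 4.

Every vertex of G appears in some bag (union = {a, b, c, d, e, f}); every edge is covered by a bag; and for each vertex v the set of bags containing v is connected in the bag tree. The decomposition is therefore valid. The largest bag has 5 vertices, so the width is 4.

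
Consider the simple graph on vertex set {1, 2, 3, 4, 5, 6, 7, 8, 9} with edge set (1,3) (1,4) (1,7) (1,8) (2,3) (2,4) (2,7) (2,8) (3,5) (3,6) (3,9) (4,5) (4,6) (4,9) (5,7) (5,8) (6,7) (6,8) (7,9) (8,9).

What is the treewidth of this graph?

A width-4 tree decomposition is:
Bags: B1 = {2, 3, 4, 7, 8}  B2 = {1, 3, 4, 7, 8}  B3 = {3, 4, 5, 7, 8}  B4 = {3, 4, 6, 7, 8}  B5 = {3, 4, 7, 8, 9}
Tree: B1–B2, B2–B3, B3–B4, B4–B5
Each bag holds 5 vertices, so the decomposition has width 4, which upper-bounds the treewidth. For the lower bound: the 5 vertex sets {2,3}, {1,8}, {4,5}, {7}, {6} are disjoint, each induces a connected subgraph, and every pair is joined by at least one edge of G. Contracting each set to a single vertex therefore yields K_{5} as a minor, and since treewidth is minor-monotone, tw(G) ≥ tw(K_{5}) = 4. Hence tw(G) = 4 exactly.

4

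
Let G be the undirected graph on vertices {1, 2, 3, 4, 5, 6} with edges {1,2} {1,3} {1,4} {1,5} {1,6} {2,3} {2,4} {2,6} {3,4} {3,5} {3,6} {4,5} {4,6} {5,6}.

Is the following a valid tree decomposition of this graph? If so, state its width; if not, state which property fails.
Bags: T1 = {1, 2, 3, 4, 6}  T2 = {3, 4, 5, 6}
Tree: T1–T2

No — edge (1,5) lies in no bag.

A tree decomposition must satisfy three properties: every vertex lies in some bag; for every edge, both endpoints lie together in some bag; and for every vertex, the bags containing it form a connected subtree. Here edge (1,5) lies in no bag, so the decomposition is invalid.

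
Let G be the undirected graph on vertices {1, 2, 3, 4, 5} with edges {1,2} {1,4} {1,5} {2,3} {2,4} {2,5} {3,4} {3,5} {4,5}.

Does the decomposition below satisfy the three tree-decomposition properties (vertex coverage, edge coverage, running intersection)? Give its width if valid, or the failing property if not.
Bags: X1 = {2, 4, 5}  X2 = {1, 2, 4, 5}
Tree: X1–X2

No — vertex 3 appears in no bag.

A tree decomposition must satisfy three properties: every vertex lies in some bag; for every edge, both endpoints lie together in some bag; and for every vertex, the bags containing it form a connected subtree. Here vertex 3 appears in no bag, so the decomposition is invalid.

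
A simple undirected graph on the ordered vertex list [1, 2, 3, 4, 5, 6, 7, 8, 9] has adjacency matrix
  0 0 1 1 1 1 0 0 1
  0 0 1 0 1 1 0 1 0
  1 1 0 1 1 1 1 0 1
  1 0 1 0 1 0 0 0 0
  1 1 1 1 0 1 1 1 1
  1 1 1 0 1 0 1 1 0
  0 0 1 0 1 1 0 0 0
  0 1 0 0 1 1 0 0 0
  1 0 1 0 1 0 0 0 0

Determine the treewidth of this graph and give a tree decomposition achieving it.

Every bag has size at most 4, so the width is 4 − 1 = 3 and tw(G) ≤ 3. On the other hand G contains the 4-clique {2, 5, 6, 8}. A clique must lie in a single bag of any decomposition, so no decomposition can have width below 3. The upper and lower bounds meet at 3, so that is the treewidth.

Treewidth 3.
One optimal decomposition is:
Bags: B1 = {1, 3, 5, 6}  B2 = {3, 5, 6, 7}  B3 = {1, 3, 5, 9}  B4 = {1, 3, 4, 5}  B5 = {2, 3, 5, 6}  B6 = {2, 5, 6, 8}
Tree: B1–B2, B1–B3, B1–B4, B2–B5, B5–B6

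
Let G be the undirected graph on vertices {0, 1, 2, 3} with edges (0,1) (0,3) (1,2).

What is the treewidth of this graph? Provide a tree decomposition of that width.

Each bag holds 2 vertices, so the decomposition has width 1, which upper-bounds the treewidth. Any graph with an edge has treewidth ≥ 1, and G has the edge 2–1. Hence tw(G) = 1 exactly.

Treewidth 1.
One such decomposition:
Bags: B1 = {1, 2}  B2 = {0, 1}  B3 = {0, 3}
Tree: B1–B2, B2–B3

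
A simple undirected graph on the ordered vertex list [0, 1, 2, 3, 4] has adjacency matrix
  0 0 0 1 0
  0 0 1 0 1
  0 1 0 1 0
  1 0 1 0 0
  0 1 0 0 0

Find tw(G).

1

A width-1 tree decomposition is:
Bags: B1 = {1, 4}  B2 = {1, 2}  B3 = {2, 3}  B4 = {0, 3}
Tree: B1–B2, B2–B3, B3–B4
Every bag has size at most 2, so the width is 2 − 1 = 1 and tw(G) ≤ 1. Any graph with an edge has treewidth ≥ 1, and G has the edge 1–4. Therefore the treewidth is 1.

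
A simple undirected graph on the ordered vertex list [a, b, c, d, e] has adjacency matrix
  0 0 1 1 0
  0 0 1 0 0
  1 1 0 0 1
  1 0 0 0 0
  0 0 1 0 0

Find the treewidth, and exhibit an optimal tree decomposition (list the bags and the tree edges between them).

Treewidth 1.
One optimal decomposition is:
Bags: B1 = {c, e}  B2 = {a, c}  B3 = {b, c}  B4 = {a, d}
Tree: B1–B2, B2–B3, B2–B4

Every bag has size at most 2, so the width is 2 − 1 = 1 and tw(G) ≤ 1. Since G has at least one edge (e.g. c–e), it is not an edgeless graph, so tw(G) ≥ 1. Therefore the treewidth is 1.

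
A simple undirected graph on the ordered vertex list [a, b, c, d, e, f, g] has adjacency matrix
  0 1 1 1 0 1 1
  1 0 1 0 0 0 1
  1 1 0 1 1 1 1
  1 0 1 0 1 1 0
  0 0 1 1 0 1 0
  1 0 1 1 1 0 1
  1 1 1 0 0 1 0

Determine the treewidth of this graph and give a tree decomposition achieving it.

Each bag holds 4 vertices, so the decomposition has width 3, which upper-bounds the treewidth. Conversely, {c, d, e, f} is a clique of size 4, and the vertices of any clique must share a bag in every tree decomposition; so some bag has ≥ 4 vertices and tw(G) ≥ 3. The upper and lower bounds meet at 3, so that is the treewidth.

Treewidth 3.
One such decomposition:
Bags: B1 = {a, b, c, g}  B2 = {a, c, f, g}  B3 = {a, c, d, f}  B4 = {c, d, e, f}
Tree: B1–B2, B2–B3, B3–B4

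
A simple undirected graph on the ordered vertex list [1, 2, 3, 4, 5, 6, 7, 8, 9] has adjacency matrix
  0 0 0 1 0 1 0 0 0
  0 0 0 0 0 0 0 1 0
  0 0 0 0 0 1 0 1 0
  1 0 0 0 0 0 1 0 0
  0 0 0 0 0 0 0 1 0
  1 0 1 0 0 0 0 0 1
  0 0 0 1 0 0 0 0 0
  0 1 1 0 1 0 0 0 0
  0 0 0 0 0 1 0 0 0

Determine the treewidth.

1

A width-1 tree decomposition is:
Bags: B1 = {3, 8}  B2 = {3, 6}  B3 = {1, 6}  B4 = {2, 8}  B5 = {5, 8}  B6 = {1, 4}  B7 = {4, 7}  B8 = {6, 9}
Tree: B1–B2, B2–B3, B1–B4, B4–B5, B3–B6, B6–B7, B2–B8
Every bag has size at most 2, so the width is 2 − 1 = 1 and tw(G) ≤ 1. Since G has at least one edge (e.g. 8–3), it is not an edgeless graph, so tw(G) ≥ 1. Combining the bounds, tw(G) = 1.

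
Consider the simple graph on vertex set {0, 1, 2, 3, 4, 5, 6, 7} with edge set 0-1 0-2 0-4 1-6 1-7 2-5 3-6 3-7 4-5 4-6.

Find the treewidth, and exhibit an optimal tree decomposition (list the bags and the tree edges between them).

Treewidth 2.
One optimal decomposition is:
Bags: B1 = {0, 2, 5}  B2 = {0, 4, 5}  B3 = {0, 1, 4}  B4 = {1, 4, 6}  B5 = {1, 6, 7}  B6 = {3, 6, 7}
Tree: B1–B2, B2–B3, B3–B4, B4–B5, B5–B6

Each bag holds 3 vertices, so the decomposition has width 2, which upper-bounds the treewidth. The edges 2–5–4–0–2 form a cycle, so G is not a tree and its treewidth is at least 2. The upper and lower bounds meet at 2, so that is the treewidth.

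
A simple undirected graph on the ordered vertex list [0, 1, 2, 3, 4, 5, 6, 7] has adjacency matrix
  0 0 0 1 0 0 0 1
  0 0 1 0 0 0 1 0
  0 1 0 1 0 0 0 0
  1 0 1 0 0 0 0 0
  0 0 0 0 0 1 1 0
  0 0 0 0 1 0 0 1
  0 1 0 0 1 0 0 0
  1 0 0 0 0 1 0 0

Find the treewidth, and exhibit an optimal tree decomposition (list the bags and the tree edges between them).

Every bag has size at most 3, so the width is 3 − 1 = 2 and tw(G) ≤ 2. Since 7–5–4–6–1–2–3–0–7 is a cycle in G, G is not acyclic. Forests are exactly the graphs of treewidth ≤ 1, so tw(G) ≥ 2. Combining the bounds, tw(G) = 2.

Treewidth 2.
Bags: B1 = {4, 5, 7}  B2 = {4, 6, 7}  B3 = {1, 6, 7}  B4 = {1, 2, 7}  B5 = {2, 3, 7}  B6 = {0, 3, 7}
Tree: B1–B2, B2–B3, B3–B4, B4–B5, B5–B6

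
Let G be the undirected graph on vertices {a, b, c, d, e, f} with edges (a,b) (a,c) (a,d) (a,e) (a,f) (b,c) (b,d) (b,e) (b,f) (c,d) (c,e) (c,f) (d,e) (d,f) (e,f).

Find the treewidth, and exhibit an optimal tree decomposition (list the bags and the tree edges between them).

With just one bag of size 6, the width is 6 − 1 = 5, so tw(G) ≤ 5. For the lower bound, the 6 vertices {a, b, c, d, e, f} are pairwise adjacent, and any tree decomposition puts a clique entirely inside one bag — forcing width ≥ 5. Combining the bounds, tw(G) = 5.

Treewidth 5.
One optimal decomposition is:
Bags: B1 = {a, b, c, d, e, f}
Tree: (single bag)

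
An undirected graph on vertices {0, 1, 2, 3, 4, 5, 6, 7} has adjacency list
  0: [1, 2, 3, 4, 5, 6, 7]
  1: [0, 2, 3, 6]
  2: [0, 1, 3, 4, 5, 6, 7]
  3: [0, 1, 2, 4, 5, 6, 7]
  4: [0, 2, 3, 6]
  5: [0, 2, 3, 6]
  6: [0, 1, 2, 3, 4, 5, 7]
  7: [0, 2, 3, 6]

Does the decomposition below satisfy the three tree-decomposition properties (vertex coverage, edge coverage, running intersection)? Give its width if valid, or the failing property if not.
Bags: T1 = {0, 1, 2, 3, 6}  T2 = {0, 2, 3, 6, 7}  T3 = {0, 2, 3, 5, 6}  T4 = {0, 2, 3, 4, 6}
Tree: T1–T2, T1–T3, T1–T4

Yes; width 4.

Vertex coverage: the bags together contain {0, 1, 2, 3, 4, 5, 6, 7}, the full vertex set. Edge coverage: each edge of G has both endpoints in at least one bag. Running intersection: for every vertex, the bags containing it form a connected subtree. All three properties hold, so this is a valid tree decomposition of width max|bag| − 1 = 4, and hence tw(G) ≤ 4.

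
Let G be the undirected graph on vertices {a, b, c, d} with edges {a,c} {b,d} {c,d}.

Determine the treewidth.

A width-1 tree decomposition is:
Bags: B1 = {c, d}  B2 = {a, c}  B3 = {b, d}
Tree: B1–B2, B1–B3
The largest bag has 2 vertices, giving width 1; this decomposition certifies tw(G) ≤ 1. Any graph with an edge has treewidth ≥ 1, and G has the edge d–c. The upper and lower bounds meet at 1, so that is the treewidth.

1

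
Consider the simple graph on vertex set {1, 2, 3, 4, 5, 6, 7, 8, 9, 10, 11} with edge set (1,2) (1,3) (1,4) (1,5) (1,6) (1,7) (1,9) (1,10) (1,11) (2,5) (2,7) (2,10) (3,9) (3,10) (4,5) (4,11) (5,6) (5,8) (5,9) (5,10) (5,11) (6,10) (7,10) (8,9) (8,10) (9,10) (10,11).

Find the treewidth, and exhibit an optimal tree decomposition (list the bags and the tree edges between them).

The largest bag has 4 vertices, giving width 3; this decomposition certifies tw(G) ≤ 3. On the other hand G contains the 4-clique {5, 8, 9, 10}. A clique must lie in a single bag of any decomposition, so no decomposition can have width below 3. The upper and lower bounds meet at 3, so that is the treewidth.

Treewidth 3.
One optimal decomposition is:
Bags: B1 = {1, 5, 10, 11}  B2 = {1, 2, 5, 10}  B3 = {1, 5, 9, 10}  B4 = {1, 5, 6, 10}  B5 = {1, 4, 5, 11}  B6 = {1, 2, 7, 10}  B7 = {5, 8, 9, 10}  B8 = {1, 3, 9, 10}
Tree: B1–B2, B1–B3, B1–B4, B1–B5, B2–B6, B3–B7, B3–B8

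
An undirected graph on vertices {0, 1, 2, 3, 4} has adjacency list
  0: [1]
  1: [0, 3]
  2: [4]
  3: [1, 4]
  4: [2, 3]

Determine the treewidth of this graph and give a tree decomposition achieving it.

Treewidth 1.
One optimal decomposition is:
Bags: B1 = {2, 4}  B2 = {3, 4}  B3 = {1, 3}  B4 = {0, 1}
Tree: B1–B2, B2–B3, B3–B4

Every bag has size at most 2, so the width is 2 − 1 = 1 and tw(G) ≤ 1. Since G has at least one edge (e.g. 2–4), it is not an edgeless graph, so tw(G) ≥ 1. Hence tw(G) = 1 exactly.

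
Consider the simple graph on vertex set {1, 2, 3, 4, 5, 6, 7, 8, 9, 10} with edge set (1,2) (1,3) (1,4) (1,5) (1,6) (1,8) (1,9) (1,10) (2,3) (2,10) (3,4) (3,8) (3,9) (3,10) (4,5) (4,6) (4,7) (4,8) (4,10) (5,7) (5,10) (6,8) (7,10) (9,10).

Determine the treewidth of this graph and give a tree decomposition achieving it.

Each bag holds 4 vertices, so the decomposition has width 3, which upper-bounds the treewidth. For the lower bound, the 4 vertices {1, 3, 4, 8} are pairwise adjacent, and any tree decomposition puts a clique entirely inside one bag — forcing width ≥ 3. Hence tw(G) = 3 exactly.

Treewidth 3.
One optimal decomposition is:
Bags: B1 = {1, 2, 3, 10}  B2 = {1, 3, 4, 10}  B3 = {1, 3, 4, 8}  B4 = {1, 4, 6, 8}  B5 = {1, 3, 9, 10}  B6 = {1, 4, 5, 10}  B7 = {4, 5, 7, 10}
Tree: B1–B2, B2–B3, B3–B4, B1–B5, B2–B6, B6–B7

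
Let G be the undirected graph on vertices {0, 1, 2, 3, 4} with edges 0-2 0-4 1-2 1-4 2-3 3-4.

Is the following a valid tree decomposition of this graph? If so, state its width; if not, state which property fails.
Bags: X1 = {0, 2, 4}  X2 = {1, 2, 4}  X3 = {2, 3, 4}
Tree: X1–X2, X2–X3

Checking the three conditions: (i) the bags cover all of {0, 1, 2, 3, 4}; (ii) for each edge, some bag contains both endpoints; (iii) the bags containing any fixed vertex form a subtree. All hold, so the decomposition is valid with width 3 − 1 = 2.

Yes; width 2.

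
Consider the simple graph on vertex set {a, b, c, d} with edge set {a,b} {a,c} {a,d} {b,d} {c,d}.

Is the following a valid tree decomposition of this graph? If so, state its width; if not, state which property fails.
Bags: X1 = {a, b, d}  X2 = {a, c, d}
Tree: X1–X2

Checking the three conditions: (i) the bags cover all of {a, b, c, d}; (ii) for each edge, some bag contains both endpoints; (iii) the bags containing any fixed vertex form a subtree. All hold, so the decomposition is valid with width 3 − 1 = 2.

Yes; width 2.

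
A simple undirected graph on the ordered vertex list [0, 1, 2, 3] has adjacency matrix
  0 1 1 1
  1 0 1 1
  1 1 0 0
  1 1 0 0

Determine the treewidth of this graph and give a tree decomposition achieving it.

Treewidth 2.
Bags: B1 = {0, 1, 2}  B2 = {0, 1, 3}
Tree: B1–B2

Every bag has size at most 3, so the width is 3 − 1 = 2 and tw(G) ≤ 2. Conversely, {0, 1, 2} is a clique of size 3, and the vertices of any clique must share a bag in every tree decomposition; so some bag has ≥ 3 vertices and tw(G) ≥ 2. Hence tw(G) = 2 exactly.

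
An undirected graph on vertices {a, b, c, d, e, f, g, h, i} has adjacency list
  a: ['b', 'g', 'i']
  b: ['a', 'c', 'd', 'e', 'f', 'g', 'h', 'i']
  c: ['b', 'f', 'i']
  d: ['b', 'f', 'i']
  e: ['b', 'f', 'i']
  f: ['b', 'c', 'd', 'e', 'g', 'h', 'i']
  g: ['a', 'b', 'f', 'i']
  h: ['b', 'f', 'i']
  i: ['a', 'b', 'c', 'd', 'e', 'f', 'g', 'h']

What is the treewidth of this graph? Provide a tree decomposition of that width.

Every bag has size at most 4, so the width is 4 − 1 = 3 and tw(G) ≤ 3. Conversely, {a, b, g, i} is a clique of size 4, and the vertices of any clique must share a bag in every tree decomposition; so some bag has ≥ 4 vertices and tw(G) ≥ 3. Therefore the treewidth is 3.

Treewidth 3.
One such decomposition:
Bags: B1 = {b, f, h, i}  B2 = {b, f, g, i}  B3 = {b, c, f, i}  B4 = {a, b, g, i}  B5 = {b, d, f, i}  B6 = {b, e, f, i}
Tree: B1–B2, B1–B3, B2–B4, B2–B5, B5–B6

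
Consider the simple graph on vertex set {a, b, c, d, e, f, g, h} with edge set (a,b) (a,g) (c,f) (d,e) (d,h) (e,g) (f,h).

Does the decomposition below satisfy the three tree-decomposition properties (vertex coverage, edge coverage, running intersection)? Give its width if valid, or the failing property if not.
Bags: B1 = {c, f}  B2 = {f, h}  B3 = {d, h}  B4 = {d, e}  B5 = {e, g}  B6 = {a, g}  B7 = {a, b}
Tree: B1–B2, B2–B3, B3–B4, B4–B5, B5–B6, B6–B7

Yes; width 1.

Checking the three conditions: (i) the bags cover all of {a, b, c, d, e, f, g, h}; (ii) for each edge, some bag contains both endpoints; (iii) the bags containing any fixed vertex form a subtree. All hold, so the decomposition is valid with width 2 − 1 = 1.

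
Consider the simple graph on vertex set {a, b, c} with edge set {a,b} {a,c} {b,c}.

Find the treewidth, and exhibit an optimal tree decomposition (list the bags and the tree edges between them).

With just one bag of size 3, the width is 3 − 1 = 2, so tw(G) ≤ 2. On the other hand G contains the 3-clique {a, b, c}. A clique must lie in a single bag of any decomposition, so no decomposition can have width below 2. Hence tw(G) = 2 exactly.

Treewidth 2.
One optimal decomposition is:
Bags: B1 = {a, b, c}
Tree: (single bag)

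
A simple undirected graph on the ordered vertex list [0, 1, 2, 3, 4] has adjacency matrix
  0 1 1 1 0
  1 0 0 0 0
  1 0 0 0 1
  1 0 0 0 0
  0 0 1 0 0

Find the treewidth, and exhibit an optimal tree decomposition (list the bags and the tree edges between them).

Treewidth 1.
One optimal decomposition is:
Bags: B1 = {0, 1}  B2 = {0, 3}  B3 = {0, 2}  B4 = {2, 4}
Tree: B1–B2, B2–B3, B3–B4

Every bag has size at most 2, so the width is 2 − 1 = 1 and tw(G) ≤ 1. Since G has at least one edge (e.g. 1–0), it is not an edgeless graph, so tw(G) ≥ 1. Combining the bounds, tw(G) = 1.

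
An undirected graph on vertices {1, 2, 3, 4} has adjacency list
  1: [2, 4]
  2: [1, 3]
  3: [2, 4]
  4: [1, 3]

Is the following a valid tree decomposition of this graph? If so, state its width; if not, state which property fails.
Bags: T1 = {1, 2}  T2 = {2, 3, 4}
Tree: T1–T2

A tree decomposition must satisfy three properties: every vertex lies in some bag; for every edge, both endpoints lie together in some bag; and for every vertex, the bags containing it form a connected subtree. Here edge (4,1) lies in no bag, so the decomposition is invalid.

No — edge (4,1) lies in no bag.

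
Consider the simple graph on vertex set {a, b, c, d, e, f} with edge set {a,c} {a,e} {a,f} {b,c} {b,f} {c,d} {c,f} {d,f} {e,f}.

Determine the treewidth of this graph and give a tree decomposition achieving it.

Treewidth 2.
Bags: B1 = {a, c, f}  B2 = {b, c, f}  B3 = {a, e, f}  B4 = {c, d, f}
Tree: B1–B2, B1–B3, B1–B4

Every bag has size at most 3, so the width is 3 − 1 = 2 and tw(G) ≤ 2. Conversely, {a, e, f} is a clique of size 3, and the vertices of any clique must share a bag in every tree decomposition; so some bag has ≥ 3 vertices and tw(G) ≥ 2. Combining the bounds, tw(G) = 2.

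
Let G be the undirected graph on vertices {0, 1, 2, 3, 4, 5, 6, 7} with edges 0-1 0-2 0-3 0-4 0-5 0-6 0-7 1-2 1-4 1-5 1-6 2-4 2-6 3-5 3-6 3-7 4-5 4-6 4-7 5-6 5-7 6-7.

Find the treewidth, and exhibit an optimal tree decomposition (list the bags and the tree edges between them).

Each bag holds 5 vertices, so the decomposition has width 4, which upper-bounds the treewidth. For the lower bound, the 5 vertices {0, 3, 5, 6, 7} are pairwise adjacent, and any tree decomposition puts a clique entirely inside one bag — forcing width ≥ 4. The upper and lower bounds meet at 4, so that is the treewidth.

Treewidth 4.
One optimal decomposition is:
Bags: B1 = {0, 1, 4, 5, 6}  B2 = {0, 1, 2, 4, 6}  B3 = {0, 4, 5, 6, 7}  B4 = {0, 3, 5, 6, 7}
Tree: B1–B2, B1–B3, B3–B4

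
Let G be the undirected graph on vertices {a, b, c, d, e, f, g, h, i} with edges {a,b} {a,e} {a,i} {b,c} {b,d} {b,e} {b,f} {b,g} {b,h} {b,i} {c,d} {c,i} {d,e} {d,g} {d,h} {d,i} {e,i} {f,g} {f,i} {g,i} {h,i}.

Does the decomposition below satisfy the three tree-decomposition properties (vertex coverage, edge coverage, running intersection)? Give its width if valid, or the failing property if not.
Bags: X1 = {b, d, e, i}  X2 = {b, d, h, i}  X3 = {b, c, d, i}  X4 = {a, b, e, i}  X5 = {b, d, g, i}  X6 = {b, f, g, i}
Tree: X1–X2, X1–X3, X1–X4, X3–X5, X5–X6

Vertex coverage: the bags together contain {a, b, c, d, e, f, g, h, i}, the full vertex set. Edge coverage: each edge of G has both endpoints in at least one bag. Running intersection: for every vertex, the bags containing it form a connected subtree. All three properties hold, so this is a valid tree decomposition of width max|bag| − 1 = 3, and hence tw(G) ≤ 3.

Yes; width 3.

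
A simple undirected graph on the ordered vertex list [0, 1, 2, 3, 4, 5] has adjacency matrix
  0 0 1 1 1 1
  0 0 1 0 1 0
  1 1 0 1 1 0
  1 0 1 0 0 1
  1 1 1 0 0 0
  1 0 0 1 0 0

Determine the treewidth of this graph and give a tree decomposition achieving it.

Each bag holds 3 vertices, so the decomposition has width 2, which upper-bounds the treewidth. For the lower bound, the 3 vertices {0, 2, 3} are pairwise adjacent, and any tree decomposition puts a clique entirely inside one bag — forcing width ≥ 2. The upper and lower bounds meet at 2, so that is the treewidth.

Treewidth 2.
One optimal decomposition is:
Bags: B1 = {0, 2, 4}  B2 = {1, 2, 4}  B3 = {0, 2, 3}  B4 = {0, 3, 5}
Tree: B1–B2, B1–B3, B3–B4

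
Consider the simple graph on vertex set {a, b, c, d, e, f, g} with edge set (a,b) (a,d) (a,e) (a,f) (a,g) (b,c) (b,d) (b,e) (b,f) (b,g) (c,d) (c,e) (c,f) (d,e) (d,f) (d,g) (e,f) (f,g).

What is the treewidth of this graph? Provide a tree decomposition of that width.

Treewidth 4.
One optimal decomposition is:
Bags: B1 = {a, b, d, e, f}  B2 = {b, c, d, e, f}  B3 = {a, b, d, f, g}
Tree: B1–B2, B1–B3

Every bag has size at most 5, so the width is 5 − 1 = 4 and tw(G) ≤ 4. On the other hand G contains the 5-clique {a, b, d, f, g}. A clique must lie in a single bag of any decomposition, so no decomposition can have width below 4. Hence tw(G) = 4 exactly.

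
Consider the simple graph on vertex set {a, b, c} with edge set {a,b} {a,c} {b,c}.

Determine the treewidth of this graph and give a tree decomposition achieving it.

With just one bag of size 3, the width is 3 − 1 = 2, so tw(G) ≤ 2. Conversely, {a, b, c} is a clique of size 3, and the vertices of any clique must share a bag in every tree decomposition; so some bag has ≥ 3 vertices and tw(G) ≥ 2. Hence tw(G) = 2 exactly.

Treewidth 2.
One optimal decomposition is:
Bags: B1 = {a, b, c}
Tree: (single bag)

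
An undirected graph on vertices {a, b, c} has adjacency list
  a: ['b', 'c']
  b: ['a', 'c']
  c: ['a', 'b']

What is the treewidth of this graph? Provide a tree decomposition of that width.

Treewidth 2.
One optimal decomposition is:
Bags: B1 = {a, b, c}
Tree: (single bag)

A single bag containing all 3 vertices is trivially a valid decomposition of width 2. Conversely, {a, b, c} is a clique of size 3, and the vertices of any clique must share a bag in every tree decomposition; so some bag has ≥ 3 vertices and tw(G) ≥ 2. Combining the bounds, tw(G) = 2.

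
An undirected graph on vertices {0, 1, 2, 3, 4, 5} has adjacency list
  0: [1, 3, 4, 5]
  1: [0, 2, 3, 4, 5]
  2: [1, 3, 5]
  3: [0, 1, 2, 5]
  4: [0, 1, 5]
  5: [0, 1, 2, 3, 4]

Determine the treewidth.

A width-3 tree decomposition is:
Bags: B1 = {0, 1, 3, 5}  B2 = {0, 1, 4, 5}  B3 = {1, 2, 3, 5}
Tree: B1–B2, B1–B3
The largest bag has 4 vertices, giving width 3; this decomposition certifies tw(G) ≤ 3. For the lower bound, the 4 vertices {0, 1, 3, 5} are pairwise adjacent, and any tree decomposition puts a clique entirely inside one bag — forcing width ≥ 3. Hence tw(G) = 3 exactly.

3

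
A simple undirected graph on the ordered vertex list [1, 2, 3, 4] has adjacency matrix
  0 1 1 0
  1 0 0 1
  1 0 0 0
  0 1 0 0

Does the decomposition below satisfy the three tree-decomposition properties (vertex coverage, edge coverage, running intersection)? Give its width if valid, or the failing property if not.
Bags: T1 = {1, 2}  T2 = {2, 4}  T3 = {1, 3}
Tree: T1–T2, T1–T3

Yes; width 1.

Vertex coverage: the bags together contain {1, 2, 3, 4}, the full vertex set. Edge coverage: each edge of G has both endpoints in at least one bag. Running intersection: for every vertex, the bags containing it form a connected subtree. All three properties hold, so this is a valid tree decomposition of width max|bag| − 1 = 1, and hence tw(G) ≤ 1.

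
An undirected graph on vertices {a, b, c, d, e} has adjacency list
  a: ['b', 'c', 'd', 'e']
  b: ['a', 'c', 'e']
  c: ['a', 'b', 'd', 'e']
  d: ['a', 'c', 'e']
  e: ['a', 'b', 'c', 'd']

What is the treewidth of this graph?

A width-3 tree decomposition is:
Bags: B1 = {a, c, d, e}  B2 = {a, b, c, e}
Tree: B1–B2
The largest bag has 4 vertices, giving width 3; this decomposition certifies tw(G) ≤ 3. For the lower bound, the 4 vertices {a, c, d, e} are pairwise adjacent, and any tree decomposition puts a clique entirely inside one bag — forcing width ≥ 3. The upper and lower bounds meet at 3, so that is the treewidth.

3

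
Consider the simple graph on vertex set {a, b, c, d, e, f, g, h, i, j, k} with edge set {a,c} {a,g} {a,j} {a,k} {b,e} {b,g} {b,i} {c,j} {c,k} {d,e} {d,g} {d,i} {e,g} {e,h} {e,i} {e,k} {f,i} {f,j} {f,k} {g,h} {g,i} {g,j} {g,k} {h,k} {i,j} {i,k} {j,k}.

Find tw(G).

3

A width-3 tree decomposition is:
Bags: B1 = {e, g, i, k}  B2 = {g, i, j, k}  B3 = {b, e, g, i}  B4 = {d, e, g, i}  B5 = {a, g, j, k}  B6 = {f, i, j, k}  B7 = {a, c, j, k}  B8 = {e, g, h, k}
Tree: B1–B2, B1–B3, B1–B4, B2–B5, B2–B6, B5–B7, B1–B8
The largest bag has 4 vertices, giving width 3; this decomposition certifies tw(G) ≤ 3. On the other hand G contains the 4-clique {d, e, g, i}. A clique must lie in a single bag of any decomposition, so no decomposition can have width below 3. Therefore the treewidth is 3.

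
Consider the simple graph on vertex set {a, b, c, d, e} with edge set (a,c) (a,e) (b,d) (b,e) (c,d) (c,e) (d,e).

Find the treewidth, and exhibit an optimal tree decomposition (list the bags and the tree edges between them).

Every bag has size at most 3, so the width is 3 − 1 = 2 and tw(G) ≤ 2. For the lower bound, the 3 vertices {c, d, e} are pairwise adjacent, and any tree decomposition puts a clique entirely inside one bag — forcing width ≥ 2. The upper and lower bounds meet at 2, so that is the treewidth.

Treewidth 2.
Bags: B1 = {c, d, e}  B2 = {a, c, e}  B3 = {b, d, e}
Tree: B1–B2, B1–B3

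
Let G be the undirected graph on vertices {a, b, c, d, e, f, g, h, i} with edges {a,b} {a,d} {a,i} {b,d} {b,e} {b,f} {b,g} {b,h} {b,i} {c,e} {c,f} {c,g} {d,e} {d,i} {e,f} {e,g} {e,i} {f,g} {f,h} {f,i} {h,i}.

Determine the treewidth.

3

A width-3 tree decomposition is:
Bags: B1 = {b, e, f, g}  B2 = {b, e, f, i}  B3 = {b, d, e, i}  B4 = {b, f, h, i}  B5 = {c, e, f, g}  B6 = {a, b, d, i}
Tree: B1–B2, B2–B3, B2–B4, B1–B5, B3–B6
Each bag holds 4 vertices, so the decomposition has width 3, which upper-bounds the treewidth. On the other hand G contains the 4-clique {c, e, f, g}. A clique must lie in a single bag of any decomposition, so no decomposition can have width below 3. The upper and lower bounds meet at 3, so that is the treewidth.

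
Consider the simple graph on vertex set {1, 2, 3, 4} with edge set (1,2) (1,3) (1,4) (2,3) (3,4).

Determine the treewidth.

2

A width-2 tree decomposition is:
Bags: B1 = {1, 3, 4}  B2 = {1, 2, 3}
Tree: B1–B2
Each bag holds 3 vertices, so the decomposition has width 2, which upper-bounds the treewidth. On the other hand G contains the 3-clique {1, 2, 3}. A clique must lie in a single bag of any decomposition, so no decomposition can have width below 2. Combining the bounds, tw(G) = 2.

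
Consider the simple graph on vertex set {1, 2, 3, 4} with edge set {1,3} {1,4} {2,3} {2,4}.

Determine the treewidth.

2

A width-2 tree decomposition is:
Bags: B1 = {1, 2, 4}  B2 = {1, 2, 3}
Tree: B1–B2
Every bag has size at most 3, so the width is 3 − 1 = 2 and tw(G) ≤ 2. For the lower bound, G contains the cycle 2–4–1–3–2, so G is not a forest; only forests have treewidth ≤ 1, hence tw(G) ≥ 2. Combining the bounds, tw(G) = 2.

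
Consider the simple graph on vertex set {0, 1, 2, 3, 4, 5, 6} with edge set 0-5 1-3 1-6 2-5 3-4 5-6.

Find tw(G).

A width-1 tree decomposition is:
Bags: B1 = {1, 3}  B2 = {3, 4}  B3 = {1, 6}  B4 = {5, 6}  B5 = {0, 5}  B6 = {2, 5}
Tree: B1–B2, B1–B3, B3–B4, B4–B5, B4–B6
The largest bag has 2 vertices, giving width 1; this decomposition certifies tw(G) ≤ 1. Since G has at least one edge (e.g. 1–3), it is not an edgeless graph, so tw(G) ≥ 1. Combining the bounds, tw(G) = 1.

1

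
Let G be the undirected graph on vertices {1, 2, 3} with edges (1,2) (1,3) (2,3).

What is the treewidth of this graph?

2

A width-2 tree decomposition is:
Bags: B1 = {1, 2, 3}
Tree: (single bag)
With just one bag of size 3, the width is 3 − 1 = 2, so tw(G) ≤ 2. Conversely, {1, 2, 3} is a clique of size 3, and the vertices of any clique must share a bag in every tree decomposition; so some bag has ≥ 3 vertices and tw(G) ≥ 2. Combining the bounds, tw(G) = 2.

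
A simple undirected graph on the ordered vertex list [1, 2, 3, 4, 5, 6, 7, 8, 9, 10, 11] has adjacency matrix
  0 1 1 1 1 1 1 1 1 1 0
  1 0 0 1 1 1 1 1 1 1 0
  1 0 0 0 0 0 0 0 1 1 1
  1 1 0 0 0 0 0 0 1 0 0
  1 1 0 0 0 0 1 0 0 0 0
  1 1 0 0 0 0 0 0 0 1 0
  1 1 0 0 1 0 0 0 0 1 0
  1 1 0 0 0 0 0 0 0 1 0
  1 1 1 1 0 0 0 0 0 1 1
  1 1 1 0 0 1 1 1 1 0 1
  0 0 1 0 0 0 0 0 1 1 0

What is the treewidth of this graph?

A width-3 tree decomposition is:
Bags: B1 = {1, 2, 9, 10}  B2 = {1, 2, 6, 10}  B3 = {1, 3, 9, 10}  B4 = {1, 2, 4, 9}  B5 = {1, 2, 7, 10}  B6 = {3, 9, 10, 11}  B7 = {1, 2, 5, 7}  B8 = {1, 2, 8, 10}
Tree: B1–B2, B1–B3, B1–B4, B2–B5, B3–B6, B5–B7, B2–B8
Every bag has size at most 4, so the width is 4 − 1 = 3 and tw(G) ≤ 3. On the other hand G contains the 4-clique {1, 2, 8, 10}. A clique must lie in a single bag of any decomposition, so no decomposition can have width below 3. Combining the bounds, tw(G) = 3.

3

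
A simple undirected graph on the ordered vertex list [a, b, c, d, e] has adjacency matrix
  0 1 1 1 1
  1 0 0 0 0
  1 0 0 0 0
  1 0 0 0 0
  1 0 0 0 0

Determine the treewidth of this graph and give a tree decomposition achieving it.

The largest bag has 2 vertices, giving width 1; this decomposition certifies tw(G) ≤ 1. Since G has at least one edge (e.g. e–a), it is not an edgeless graph, so tw(G) ≥ 1. Combining the bounds, tw(G) = 1.

Treewidth 1.
One such decomposition:
Bags: B1 = {a, e}  B2 = {a, b}  B3 = {a, c}  B4 = {a, d}
Tree: B1–B2, B1–B3, B3–B4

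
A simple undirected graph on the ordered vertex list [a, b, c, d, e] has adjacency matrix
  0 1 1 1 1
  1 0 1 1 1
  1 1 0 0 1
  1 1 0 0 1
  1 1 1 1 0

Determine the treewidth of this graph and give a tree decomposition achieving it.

Each bag holds 4 vertices, so the decomposition has width 3, which upper-bounds the treewidth. On the other hand G contains the 4-clique {a, b, d, e}. A clique must lie in a single bag of any decomposition, so no decomposition can have width below 3. Combining the bounds, tw(G) = 3.

Treewidth 3.
Bags: B1 = {a, b, d, e}  B2 = {a, b, c, e}
Tree: B1–B2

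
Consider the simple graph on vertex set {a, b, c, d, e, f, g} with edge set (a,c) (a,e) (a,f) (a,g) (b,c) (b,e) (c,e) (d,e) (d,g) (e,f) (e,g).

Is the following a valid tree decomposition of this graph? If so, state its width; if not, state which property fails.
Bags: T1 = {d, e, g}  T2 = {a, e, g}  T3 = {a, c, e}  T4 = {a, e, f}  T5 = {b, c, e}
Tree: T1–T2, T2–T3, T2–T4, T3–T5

Yes; width 2.

Vertex coverage: the bags together contain {a, b, c, d, e, f, g}, the full vertex set. Edge coverage: each edge of G has both endpoints in at least one bag. Running intersection: for every vertex, the bags containing it form a connected subtree. All three properties hold, so this is a valid tree decomposition of width max|bag| − 1 = 2, and hence tw(G) ≤ 2.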